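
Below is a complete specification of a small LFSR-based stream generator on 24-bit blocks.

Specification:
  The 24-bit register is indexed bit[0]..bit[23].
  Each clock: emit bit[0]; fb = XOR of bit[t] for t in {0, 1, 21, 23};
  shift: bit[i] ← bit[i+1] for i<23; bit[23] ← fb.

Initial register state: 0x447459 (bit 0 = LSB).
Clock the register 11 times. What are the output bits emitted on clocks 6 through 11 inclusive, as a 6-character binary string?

010001

reg_0 = 0x447459
clock 1: out=1, reg = 0xA23A2C
clock 2: out=0, reg = 0x511D16
clock 3: out=0, reg = 0xA88E8B
clock 4: out=1, reg = 0x544745
clock 5: out=1, reg = 0xAA23A2
clock 6: out=0, reg = 0xD511D1
clock 7: out=1, reg = 0x6A88E8
clock 8: out=0, reg = 0xB54474
clock 9: out=0, reg = 0x5AA23A
clock 10: out=0, reg = 0xAD511D
clock 11: out=1, reg = 0xD6A88E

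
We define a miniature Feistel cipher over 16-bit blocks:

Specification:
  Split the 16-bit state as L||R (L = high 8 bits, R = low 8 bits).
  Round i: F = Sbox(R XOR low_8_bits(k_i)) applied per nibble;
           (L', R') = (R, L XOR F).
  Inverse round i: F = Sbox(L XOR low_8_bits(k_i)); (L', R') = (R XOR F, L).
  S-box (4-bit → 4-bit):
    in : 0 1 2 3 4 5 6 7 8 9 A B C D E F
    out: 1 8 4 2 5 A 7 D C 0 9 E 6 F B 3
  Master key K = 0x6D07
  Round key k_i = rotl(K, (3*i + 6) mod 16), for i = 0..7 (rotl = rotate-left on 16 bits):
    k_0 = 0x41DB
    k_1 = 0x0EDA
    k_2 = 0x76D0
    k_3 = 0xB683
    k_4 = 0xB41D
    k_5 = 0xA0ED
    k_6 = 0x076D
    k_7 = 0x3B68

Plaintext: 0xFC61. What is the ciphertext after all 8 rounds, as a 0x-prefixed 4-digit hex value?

s_0 = plaintext = 0xFC61
s_1 = Round(s_0, k_0) = 0x6115
s_2 = Round(s_1, k_1) = 0x1502
s_3 = Round(s_2, k_2) = 0x02E1
s_4 = Round(s_3, k_3) = 0xE176
s_5 = Round(s_4, k_4) = 0x769F
s_6 = Round(s_5, k_5) = 0x9FA2
s_7 = Round(s_6, k_6) = 0xA2FC
s_8 = Round(s_7, k_7) = 0xFCA7

0xFCA7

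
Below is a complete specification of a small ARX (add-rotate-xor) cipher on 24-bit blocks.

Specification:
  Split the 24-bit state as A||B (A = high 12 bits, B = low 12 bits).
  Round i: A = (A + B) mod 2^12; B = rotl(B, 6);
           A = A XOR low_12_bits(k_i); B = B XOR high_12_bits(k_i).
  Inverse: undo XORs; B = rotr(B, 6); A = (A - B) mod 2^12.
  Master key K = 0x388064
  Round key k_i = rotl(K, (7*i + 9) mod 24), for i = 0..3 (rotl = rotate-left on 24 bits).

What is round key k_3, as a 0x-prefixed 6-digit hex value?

K = 0x388064
k_0 = rotl(K, (7*0+9) mod 24) = rotl(K, 9) = 0x00C871
k_1 = rotl(K, (7*1+9) mod 24) = rotl(K, 16) = 0x643880
k_2 = rotl(K, (7*2+9) mod 24) = rotl(K, 23) = 0x1C4032
k_3 = rotl(K, (7*3+9) mod 24) = rotl(K, 6) = 0x20190E

0x20190E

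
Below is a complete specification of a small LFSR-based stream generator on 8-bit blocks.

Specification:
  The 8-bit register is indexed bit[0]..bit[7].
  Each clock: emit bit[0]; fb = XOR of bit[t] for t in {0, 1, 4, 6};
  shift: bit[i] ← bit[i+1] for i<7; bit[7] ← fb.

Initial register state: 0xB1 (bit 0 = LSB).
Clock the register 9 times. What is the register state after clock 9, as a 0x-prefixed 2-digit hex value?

0xB0

reg_0 = 0xB1
clock 1: out=1, reg = 0x58
clock 2: out=0, reg = 0x2C
clock 3: out=0, reg = 0x16
clock 4: out=0, reg = 0x0B
clock 5: out=1, reg = 0x05
clock 6: out=1, reg = 0x82
clock 7: out=0, reg = 0xC1
clock 8: out=1, reg = 0x60
clock 9: out=0, reg = 0xB0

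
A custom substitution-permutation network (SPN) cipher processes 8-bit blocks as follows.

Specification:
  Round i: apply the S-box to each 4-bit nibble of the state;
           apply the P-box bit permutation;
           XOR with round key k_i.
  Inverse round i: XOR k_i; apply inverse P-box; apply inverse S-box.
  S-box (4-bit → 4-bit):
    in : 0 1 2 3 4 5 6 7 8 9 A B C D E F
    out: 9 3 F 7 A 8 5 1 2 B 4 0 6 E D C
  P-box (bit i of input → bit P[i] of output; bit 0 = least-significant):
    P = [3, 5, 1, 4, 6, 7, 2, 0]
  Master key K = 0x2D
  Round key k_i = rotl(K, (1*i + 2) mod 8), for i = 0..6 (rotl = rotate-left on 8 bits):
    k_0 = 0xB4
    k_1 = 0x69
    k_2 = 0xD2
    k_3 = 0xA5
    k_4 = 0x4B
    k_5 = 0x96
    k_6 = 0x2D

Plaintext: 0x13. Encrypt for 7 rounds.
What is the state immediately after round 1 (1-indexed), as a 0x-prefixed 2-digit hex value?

s_0 = plaintext = 0x13
s_1 = Round(s_0, k_0) = 0x5E
s_2 = Round(s_1, k_1) = 0x72
s_3 = Round(s_2, k_2) = 0xA8
s_4 = Round(s_3, k_3) = 0x81
s_5 = Round(s_4, k_4) = 0xE3
s_6 = Round(s_5, k_5) = 0xF9
s_7 = Round(s_6, k_6) = 0x10

0x5E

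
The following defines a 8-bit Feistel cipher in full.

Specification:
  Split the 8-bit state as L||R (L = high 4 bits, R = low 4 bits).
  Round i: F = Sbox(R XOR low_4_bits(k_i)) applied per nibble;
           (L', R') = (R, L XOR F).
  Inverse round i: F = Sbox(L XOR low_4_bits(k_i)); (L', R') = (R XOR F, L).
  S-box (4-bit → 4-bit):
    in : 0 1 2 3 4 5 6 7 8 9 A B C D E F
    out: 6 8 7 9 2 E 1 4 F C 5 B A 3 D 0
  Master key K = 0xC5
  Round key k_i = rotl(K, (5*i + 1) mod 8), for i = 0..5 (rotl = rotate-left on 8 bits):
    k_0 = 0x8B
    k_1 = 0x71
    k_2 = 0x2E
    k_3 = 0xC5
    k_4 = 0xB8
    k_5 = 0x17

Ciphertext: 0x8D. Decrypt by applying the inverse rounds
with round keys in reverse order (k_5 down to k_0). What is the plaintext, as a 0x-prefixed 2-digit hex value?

s_0 = ciphertext = 0x8D
s_1 = InvRound(s_0, k_5) = 0xD8
s_2 = InvRound(s_1, k_4) = 0x6D
s_3 = InvRound(s_2, k_3) = 0x46
s_4 = InvRound(s_3, k_2) = 0x34
s_5 = InvRound(s_4, k_1) = 0x33
s_6 = InvRound(s_5, k_0) = 0xC3

0xC3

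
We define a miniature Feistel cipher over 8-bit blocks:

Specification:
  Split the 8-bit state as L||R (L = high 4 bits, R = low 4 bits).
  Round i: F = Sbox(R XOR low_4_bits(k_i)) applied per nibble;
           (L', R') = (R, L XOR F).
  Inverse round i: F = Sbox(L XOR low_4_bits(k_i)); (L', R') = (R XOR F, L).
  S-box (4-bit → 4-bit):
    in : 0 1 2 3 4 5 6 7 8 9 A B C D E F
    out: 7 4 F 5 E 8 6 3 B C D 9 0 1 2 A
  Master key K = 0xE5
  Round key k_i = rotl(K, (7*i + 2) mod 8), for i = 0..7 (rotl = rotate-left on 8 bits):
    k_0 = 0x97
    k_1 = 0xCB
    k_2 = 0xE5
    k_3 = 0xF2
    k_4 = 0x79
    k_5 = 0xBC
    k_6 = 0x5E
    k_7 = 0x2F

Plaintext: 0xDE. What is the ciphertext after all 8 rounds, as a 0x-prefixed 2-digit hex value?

s_0 = plaintext = 0xDE
s_1 = Round(s_0, k_0) = 0xE1
s_2 = Round(s_1, k_1) = 0x13
s_3 = Round(s_2, k_2) = 0x37
s_4 = Round(s_3, k_3) = 0x7B
s_5 = Round(s_4, k_4) = 0xB8
s_6 = Round(s_5, k_5) = 0x85
s_7 = Round(s_6, k_6) = 0x51
s_8 = Round(s_7, k_7) = 0x17

0x17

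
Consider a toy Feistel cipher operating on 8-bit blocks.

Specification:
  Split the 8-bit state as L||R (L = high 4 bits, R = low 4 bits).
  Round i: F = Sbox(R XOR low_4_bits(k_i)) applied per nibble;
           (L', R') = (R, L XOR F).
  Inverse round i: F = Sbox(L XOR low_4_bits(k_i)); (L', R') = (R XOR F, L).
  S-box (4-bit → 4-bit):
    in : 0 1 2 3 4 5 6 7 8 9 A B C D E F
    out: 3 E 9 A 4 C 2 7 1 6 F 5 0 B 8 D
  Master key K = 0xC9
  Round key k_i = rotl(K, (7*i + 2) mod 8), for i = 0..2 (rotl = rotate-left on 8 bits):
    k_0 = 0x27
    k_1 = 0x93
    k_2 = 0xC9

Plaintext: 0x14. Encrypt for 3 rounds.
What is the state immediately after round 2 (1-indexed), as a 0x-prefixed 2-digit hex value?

s_0 = plaintext = 0x14
s_1 = Round(s_0, k_0) = 0x4B
s_2 = Round(s_1, k_1) = 0xB5
s_3 = Round(s_2, k_2) = 0x5B

0xB5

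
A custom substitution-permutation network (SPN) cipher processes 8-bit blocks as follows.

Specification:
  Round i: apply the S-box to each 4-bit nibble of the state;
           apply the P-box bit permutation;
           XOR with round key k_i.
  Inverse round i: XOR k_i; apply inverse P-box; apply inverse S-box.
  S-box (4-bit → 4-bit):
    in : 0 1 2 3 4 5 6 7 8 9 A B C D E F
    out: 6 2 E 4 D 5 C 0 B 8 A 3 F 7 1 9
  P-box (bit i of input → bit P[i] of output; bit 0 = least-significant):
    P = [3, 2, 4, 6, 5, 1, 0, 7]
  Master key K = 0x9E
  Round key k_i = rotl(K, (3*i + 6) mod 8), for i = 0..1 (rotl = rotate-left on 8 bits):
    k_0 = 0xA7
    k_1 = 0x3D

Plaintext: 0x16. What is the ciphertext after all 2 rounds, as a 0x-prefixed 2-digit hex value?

0x85

s_0 = plaintext = 0x16
s_1 = Round(s_0, k_0) = 0xF5
s_2 = Round(s_1, k_1) = 0x85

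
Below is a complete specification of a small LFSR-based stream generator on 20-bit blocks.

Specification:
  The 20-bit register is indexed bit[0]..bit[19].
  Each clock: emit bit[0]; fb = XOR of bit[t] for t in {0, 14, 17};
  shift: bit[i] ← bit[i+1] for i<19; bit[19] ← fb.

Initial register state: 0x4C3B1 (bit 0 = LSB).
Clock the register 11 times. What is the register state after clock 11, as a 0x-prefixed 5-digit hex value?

reg_0 = 0x4C3B1
clock 1: out=1, reg = 0x261D8
clock 2: out=0, reg = 0x130EC
clock 3: out=0, reg = 0x09876
clock 4: out=0, reg = 0x04C3B
clock 5: out=1, reg = 0x0261D
clock 6: out=1, reg = 0x8130E
clock 7: out=0, reg = 0x40987
clock 8: out=1, reg = 0xA04C3
clock 9: out=1, reg = 0x50261
clock 10: out=1, reg = 0xA8130
clock 11: out=0, reg = 0xD4098

0xD4098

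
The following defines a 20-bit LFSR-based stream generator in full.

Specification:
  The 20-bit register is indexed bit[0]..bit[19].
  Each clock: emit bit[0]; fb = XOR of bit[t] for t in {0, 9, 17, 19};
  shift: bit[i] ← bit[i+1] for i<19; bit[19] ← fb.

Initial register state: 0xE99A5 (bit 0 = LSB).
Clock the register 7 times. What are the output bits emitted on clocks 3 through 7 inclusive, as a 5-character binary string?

10010

reg_0 = 0xE99A5
clock 1: out=1, reg = 0xF4CD2
clock 2: out=0, reg = 0x7A669
clock 3: out=1, reg = 0xBD334
clock 4: out=0, reg = 0xDE99A
clock 5: out=0, reg = 0xEF4CD
clock 6: out=1, reg = 0xF7A66
clock 7: out=0, reg = 0xFBD33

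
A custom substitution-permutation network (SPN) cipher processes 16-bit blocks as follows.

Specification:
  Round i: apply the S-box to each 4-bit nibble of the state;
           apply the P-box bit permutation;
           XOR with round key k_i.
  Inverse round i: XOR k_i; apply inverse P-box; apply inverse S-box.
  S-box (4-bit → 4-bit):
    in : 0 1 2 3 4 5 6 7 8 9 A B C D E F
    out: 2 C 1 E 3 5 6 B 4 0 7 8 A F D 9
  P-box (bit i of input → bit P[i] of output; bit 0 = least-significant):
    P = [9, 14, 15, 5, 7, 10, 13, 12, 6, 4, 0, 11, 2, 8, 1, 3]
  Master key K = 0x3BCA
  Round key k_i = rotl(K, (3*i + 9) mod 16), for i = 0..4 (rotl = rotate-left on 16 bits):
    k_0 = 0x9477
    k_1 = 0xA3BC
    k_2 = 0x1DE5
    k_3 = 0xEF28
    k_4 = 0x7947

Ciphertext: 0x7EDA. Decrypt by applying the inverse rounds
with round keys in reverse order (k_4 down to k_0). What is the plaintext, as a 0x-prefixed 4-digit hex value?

s_0 = ciphertext = 0x7EDA
s_1 = InvRound(s_0, k_4) = 0x7642
s_2 = InvRound(s_1, k_3) = 0x3FB1
s_3 = InvRound(s_2, k_2) = 0x2482
s_4 = InvRound(s_3, k_1) = 0xD00E
s_5 = InvRound(s_4, k_0) = 0xBA0C

0xBA0C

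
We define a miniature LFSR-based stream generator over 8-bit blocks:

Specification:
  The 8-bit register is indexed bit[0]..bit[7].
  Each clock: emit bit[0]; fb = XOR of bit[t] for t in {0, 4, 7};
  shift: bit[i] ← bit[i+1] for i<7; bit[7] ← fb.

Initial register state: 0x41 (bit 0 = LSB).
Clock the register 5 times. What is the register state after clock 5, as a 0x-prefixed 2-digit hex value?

0x9A

reg_0 = 0x41
clock 1: out=1, reg = 0xA0
clock 2: out=0, reg = 0xD0
clock 3: out=0, reg = 0x68
clock 4: out=0, reg = 0x34
clock 5: out=0, reg = 0x9A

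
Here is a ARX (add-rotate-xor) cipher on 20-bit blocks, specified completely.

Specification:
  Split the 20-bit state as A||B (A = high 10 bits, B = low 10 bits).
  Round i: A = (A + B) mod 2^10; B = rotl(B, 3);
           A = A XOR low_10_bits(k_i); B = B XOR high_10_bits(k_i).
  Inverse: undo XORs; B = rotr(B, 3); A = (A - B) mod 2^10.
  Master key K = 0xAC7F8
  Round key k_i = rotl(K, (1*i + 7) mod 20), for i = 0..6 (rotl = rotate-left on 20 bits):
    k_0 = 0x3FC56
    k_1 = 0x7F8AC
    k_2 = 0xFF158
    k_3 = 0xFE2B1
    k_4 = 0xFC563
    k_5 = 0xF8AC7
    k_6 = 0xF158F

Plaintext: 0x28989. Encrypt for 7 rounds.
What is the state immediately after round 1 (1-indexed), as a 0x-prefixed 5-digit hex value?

s_0 = plaintext = 0x28989
s_1 = Round(s_0, k_0) = 0x9F4B4
s_2 = Round(s_1, k_1) = 0xE745F
s_3 = Round(s_2, k_2) = 0xA9104
s_4 = Round(s_3, k_3) = 0x467DA
s_5 = Round(s_4, k_4) = 0x64126
s_6 = Round(s_5, k_5) = 0x1C6D0
s_7 = Round(s_6, k_6) = 0xB3940

0x9F4B4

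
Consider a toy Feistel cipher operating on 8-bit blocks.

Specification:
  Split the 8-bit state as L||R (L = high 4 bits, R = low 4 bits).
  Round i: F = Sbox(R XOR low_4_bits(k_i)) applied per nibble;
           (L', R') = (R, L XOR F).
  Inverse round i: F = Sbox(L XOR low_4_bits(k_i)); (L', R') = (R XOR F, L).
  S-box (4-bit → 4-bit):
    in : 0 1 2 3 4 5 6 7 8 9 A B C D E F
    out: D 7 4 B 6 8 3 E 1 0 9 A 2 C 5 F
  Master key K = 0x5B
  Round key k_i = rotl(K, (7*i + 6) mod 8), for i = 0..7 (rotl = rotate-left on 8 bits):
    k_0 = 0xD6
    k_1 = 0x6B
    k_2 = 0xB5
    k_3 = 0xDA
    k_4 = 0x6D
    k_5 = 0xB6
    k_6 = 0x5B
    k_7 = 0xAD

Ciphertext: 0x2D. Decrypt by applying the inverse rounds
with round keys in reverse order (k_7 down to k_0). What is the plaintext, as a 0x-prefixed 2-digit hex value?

0x73

s_0 = ciphertext = 0x2D
s_1 = InvRound(s_0, k_7) = 0x22
s_2 = InvRound(s_1, k_6) = 0x22
s_3 = InvRound(s_2, k_5) = 0x42
s_4 = InvRound(s_3, k_4) = 0x24
s_5 = InvRound(s_4, k_3) = 0x52
s_6 = InvRound(s_5, k_2) = 0xF5
s_7 = InvRound(s_6, k_1) = 0x3F
s_8 = InvRound(s_7, k_0) = 0x73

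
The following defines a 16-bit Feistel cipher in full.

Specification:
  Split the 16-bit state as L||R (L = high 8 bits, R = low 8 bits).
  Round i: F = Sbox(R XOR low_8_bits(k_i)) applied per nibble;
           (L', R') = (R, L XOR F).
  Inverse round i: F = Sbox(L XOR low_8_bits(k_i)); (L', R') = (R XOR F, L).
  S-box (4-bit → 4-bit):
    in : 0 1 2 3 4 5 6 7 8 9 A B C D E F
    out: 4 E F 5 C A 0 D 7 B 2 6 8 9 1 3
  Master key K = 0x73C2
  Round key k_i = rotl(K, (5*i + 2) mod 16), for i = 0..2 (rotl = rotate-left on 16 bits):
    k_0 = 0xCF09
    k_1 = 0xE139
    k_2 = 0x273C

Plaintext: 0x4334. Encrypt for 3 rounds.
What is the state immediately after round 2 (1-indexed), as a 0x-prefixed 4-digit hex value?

s_0 = plaintext = 0x4334
s_1 = Round(s_0, k_0) = 0x341A
s_2 = Round(s_1, k_1) = 0x1AC1
s_3 = Round(s_2, k_2) = 0xC123

0x1AC1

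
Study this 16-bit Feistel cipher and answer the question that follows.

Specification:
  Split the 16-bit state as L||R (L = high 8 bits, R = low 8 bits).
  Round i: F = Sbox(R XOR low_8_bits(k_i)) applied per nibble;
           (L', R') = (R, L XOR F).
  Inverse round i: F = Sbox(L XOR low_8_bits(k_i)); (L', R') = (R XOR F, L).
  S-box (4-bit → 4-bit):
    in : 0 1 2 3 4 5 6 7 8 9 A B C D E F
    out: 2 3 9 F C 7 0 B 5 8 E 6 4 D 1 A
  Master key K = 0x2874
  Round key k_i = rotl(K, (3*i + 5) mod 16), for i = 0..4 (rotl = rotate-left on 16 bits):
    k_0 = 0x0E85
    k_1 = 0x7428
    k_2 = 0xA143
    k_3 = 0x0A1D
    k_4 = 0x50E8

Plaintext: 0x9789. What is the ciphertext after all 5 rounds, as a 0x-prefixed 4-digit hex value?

s_0 = plaintext = 0x9789
s_1 = Round(s_0, k_0) = 0x89B3
s_2 = Round(s_1, k_1) = 0xB30F
s_3 = Round(s_2, k_2) = 0x0F77
s_4 = Round(s_3, k_3) = 0x7701
s_5 = Round(s_4, k_4) = 0x016F

0x016F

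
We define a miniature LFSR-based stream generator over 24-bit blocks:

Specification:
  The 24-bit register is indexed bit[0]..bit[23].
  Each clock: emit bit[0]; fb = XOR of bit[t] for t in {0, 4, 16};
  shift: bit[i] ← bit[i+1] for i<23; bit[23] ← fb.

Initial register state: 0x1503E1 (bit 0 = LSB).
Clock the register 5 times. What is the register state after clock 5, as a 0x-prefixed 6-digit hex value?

0x50A81F

reg_0 = 0x1503E1
clock 1: out=1, reg = 0x0A81F0
clock 2: out=0, reg = 0x8540F8
clock 3: out=0, reg = 0x42A07C
clock 4: out=0, reg = 0xA1503E
clock 5: out=0, reg = 0x50A81F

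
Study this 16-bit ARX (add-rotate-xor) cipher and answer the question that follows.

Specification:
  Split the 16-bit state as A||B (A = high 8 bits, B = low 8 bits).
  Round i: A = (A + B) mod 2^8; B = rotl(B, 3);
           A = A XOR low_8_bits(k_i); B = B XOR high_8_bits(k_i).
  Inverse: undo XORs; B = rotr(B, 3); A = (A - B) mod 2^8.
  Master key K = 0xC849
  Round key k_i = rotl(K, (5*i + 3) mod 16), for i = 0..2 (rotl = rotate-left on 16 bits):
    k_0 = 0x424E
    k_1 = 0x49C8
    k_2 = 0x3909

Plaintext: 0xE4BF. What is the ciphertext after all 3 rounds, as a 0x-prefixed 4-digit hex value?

0x119C

s_0 = plaintext = 0xE4BF
s_1 = Round(s_0, k_0) = 0xEDBF
s_2 = Round(s_1, k_1) = 0x64B4
s_3 = Round(s_2, k_2) = 0x119C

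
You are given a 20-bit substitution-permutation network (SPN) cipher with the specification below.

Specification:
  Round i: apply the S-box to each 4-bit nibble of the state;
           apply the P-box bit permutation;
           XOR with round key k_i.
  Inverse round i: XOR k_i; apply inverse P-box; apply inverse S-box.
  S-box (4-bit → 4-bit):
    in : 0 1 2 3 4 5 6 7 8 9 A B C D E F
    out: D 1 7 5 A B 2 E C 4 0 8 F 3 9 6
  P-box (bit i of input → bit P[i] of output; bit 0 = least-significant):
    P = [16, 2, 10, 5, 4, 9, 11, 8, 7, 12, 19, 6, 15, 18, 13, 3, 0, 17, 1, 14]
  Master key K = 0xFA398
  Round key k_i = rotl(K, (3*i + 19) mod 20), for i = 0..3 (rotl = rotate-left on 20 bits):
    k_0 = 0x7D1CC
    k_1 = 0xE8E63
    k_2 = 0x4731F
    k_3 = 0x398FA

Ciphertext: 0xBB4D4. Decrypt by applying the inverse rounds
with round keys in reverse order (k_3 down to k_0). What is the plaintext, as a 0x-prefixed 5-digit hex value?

0x2CC15

s_0 = ciphertext = 0xBB4D4
s_1 = InvRound(s_0, k_3) = 0x98997
s_2 = InvRound(s_1, k_2) = 0xBC2F1
s_3 = InvRound(s_2, k_1) = 0x86133
s_4 = InvRound(s_3, k_0) = 0x2CC15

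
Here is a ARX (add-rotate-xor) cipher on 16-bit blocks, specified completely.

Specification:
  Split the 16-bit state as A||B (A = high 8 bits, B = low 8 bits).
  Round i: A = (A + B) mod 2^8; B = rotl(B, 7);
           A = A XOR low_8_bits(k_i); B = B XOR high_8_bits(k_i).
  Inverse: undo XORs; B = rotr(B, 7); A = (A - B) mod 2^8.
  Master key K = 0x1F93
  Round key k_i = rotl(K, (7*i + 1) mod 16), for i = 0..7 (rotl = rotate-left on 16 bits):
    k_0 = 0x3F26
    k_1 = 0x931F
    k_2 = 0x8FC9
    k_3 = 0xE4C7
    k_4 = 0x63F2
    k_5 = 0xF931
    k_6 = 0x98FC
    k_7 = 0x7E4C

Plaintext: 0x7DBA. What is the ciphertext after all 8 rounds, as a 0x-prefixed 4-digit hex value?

0x6398

s_0 = plaintext = 0x7DBA
s_1 = Round(s_0, k_0) = 0x1162
s_2 = Round(s_1, k_1) = 0x6CA2
s_3 = Round(s_2, k_2) = 0xC7DE
s_4 = Round(s_3, k_3) = 0x628B
s_5 = Round(s_4, k_4) = 0x1FA6
s_6 = Round(s_5, k_5) = 0xF4AA
s_7 = Round(s_6, k_6) = 0x62CD
s_8 = Round(s_7, k_7) = 0x6398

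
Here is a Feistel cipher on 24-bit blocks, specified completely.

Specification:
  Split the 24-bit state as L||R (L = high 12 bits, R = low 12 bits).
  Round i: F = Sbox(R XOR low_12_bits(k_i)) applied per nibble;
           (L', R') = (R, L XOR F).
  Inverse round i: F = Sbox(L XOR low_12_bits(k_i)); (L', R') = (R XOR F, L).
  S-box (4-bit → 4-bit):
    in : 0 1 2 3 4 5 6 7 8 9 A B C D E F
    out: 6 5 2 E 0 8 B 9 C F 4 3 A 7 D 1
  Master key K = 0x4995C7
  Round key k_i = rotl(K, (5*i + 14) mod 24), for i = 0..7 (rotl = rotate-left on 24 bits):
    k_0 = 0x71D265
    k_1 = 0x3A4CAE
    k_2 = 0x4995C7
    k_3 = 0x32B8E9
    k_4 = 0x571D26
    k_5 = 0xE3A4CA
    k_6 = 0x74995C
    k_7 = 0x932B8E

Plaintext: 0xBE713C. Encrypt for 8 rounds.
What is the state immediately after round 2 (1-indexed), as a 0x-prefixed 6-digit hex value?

s_0 = plaintext = 0xBE713C
s_1 = Round(s_0, k_0) = 0x13C568
s_2 = Round(s_1, k_1) = 0x568E97
s_3 = Round(s_2, k_2) = 0xE976EE
s_4 = Round(s_3, k_3) = 0x6EE3FE
s_5 = Round(s_4, k_4) = 0x3FEB92
s_6 = Round(s_5, k_5) = 0xB92272
s_7 = Round(s_6, k_6) = 0x2728BF
s_8 = Round(s_7, k_7) = 0x8BFC97

0x568E97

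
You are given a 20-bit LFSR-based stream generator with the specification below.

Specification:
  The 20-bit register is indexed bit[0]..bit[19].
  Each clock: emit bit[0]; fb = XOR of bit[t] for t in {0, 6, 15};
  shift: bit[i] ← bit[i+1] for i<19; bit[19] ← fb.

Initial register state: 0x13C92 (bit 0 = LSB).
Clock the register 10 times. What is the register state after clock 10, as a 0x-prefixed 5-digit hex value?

0x0884F

reg_0 = 0x13C92
clock 1: out=0, reg = 0x09E49
clock 2: out=1, reg = 0x84F24
clock 3: out=0, reg = 0x42792
clock 4: out=0, reg = 0x213C9
clock 5: out=1, reg = 0x109E4
clock 6: out=0, reg = 0x884F2
clock 7: out=0, reg = 0x44279
clock 8: out=1, reg = 0x2213C
clock 9: out=0, reg = 0x1109E
clock 10: out=0, reg = 0x0884F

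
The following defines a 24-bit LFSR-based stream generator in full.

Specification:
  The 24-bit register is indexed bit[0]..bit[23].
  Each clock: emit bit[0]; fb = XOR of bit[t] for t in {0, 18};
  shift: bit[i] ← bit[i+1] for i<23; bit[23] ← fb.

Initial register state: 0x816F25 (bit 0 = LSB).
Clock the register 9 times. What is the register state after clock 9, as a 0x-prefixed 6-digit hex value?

0x22C0B7

reg_0 = 0x816F25
clock 1: out=1, reg = 0xC0B792
clock 2: out=0, reg = 0x605BC9
clock 3: out=1, reg = 0xB02DE4
clock 4: out=0, reg = 0x5816F2
clock 5: out=0, reg = 0x2C0B79
clock 6: out=1, reg = 0x1605BC
clock 7: out=0, reg = 0x8B02DE
clock 8: out=0, reg = 0x45816F
clock 9: out=1, reg = 0x22C0B7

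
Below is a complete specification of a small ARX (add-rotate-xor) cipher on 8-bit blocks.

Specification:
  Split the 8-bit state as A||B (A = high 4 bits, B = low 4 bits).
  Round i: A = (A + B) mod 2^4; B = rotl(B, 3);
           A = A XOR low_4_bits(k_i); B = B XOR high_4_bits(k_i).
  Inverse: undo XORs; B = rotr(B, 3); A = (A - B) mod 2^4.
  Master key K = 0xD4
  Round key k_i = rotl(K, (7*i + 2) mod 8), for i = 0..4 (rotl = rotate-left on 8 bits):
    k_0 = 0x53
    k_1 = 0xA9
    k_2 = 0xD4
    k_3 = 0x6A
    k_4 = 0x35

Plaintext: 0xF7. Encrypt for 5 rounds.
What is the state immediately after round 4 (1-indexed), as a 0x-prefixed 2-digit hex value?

s_0 = plaintext = 0xF7
s_1 = Round(s_0, k_0) = 0x5E
s_2 = Round(s_1, k_1) = 0xAD
s_3 = Round(s_2, k_2) = 0x33
s_4 = Round(s_3, k_3) = 0xCF
s_5 = Round(s_4, k_4) = 0xEC

0xCF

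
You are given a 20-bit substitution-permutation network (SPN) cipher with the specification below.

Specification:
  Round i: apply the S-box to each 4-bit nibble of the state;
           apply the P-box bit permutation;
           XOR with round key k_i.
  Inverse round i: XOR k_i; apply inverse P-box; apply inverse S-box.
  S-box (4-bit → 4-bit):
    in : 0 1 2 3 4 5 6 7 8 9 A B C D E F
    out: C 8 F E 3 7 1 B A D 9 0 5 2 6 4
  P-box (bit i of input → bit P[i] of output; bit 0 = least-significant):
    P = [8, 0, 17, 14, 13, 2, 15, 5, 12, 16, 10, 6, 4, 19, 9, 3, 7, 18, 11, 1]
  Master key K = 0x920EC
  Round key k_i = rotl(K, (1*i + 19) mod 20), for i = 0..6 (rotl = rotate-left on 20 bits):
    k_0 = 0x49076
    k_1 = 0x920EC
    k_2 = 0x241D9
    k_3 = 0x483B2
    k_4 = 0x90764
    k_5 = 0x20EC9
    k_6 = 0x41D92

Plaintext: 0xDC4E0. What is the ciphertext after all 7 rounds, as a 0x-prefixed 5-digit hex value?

s_0 = plaintext = 0xDC4E0
s_1 = Round(s_0, k_0) = 0x34262
s_2 = Round(s_1, k_1) = 0x65DBF
s_3 = Round(s_2, k_2) = 0x94349
s_4 = Round(s_3, k_3) = 0xFEE64
s_5 = Round(s_4, k_4) = 0x02865
s_6 = Round(s_5, k_5) = 0x92592
s_7 = Round(s_6, k_6) = 0xFE229

0xFE229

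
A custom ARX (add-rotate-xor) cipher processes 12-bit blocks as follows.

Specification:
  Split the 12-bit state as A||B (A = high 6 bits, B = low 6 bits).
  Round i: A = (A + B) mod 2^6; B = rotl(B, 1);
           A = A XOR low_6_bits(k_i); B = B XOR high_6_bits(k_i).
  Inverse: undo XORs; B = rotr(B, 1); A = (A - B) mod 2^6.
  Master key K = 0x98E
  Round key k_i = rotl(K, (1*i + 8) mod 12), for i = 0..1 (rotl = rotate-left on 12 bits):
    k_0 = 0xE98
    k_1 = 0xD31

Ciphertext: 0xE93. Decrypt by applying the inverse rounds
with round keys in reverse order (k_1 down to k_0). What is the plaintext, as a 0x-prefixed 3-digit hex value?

s_0 = ciphertext = 0xE93
s_1 = InvRound(s_0, k_1) = 0x633
s_2 = InvRound(s_1, k_0) = 0x724

0x724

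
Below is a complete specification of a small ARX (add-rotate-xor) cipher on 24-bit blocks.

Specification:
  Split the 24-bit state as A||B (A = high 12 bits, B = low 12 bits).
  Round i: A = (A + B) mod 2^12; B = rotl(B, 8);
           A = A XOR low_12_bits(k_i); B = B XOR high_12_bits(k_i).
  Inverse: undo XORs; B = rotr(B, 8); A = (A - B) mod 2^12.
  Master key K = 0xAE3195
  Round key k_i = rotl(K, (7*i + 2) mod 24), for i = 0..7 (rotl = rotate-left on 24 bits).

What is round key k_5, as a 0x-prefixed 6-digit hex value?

K = 0xAE3195
k_0 = rotl(K, (7*0+2) mod 24) = rotl(K, 2) = 0xB8C656
k_1 = rotl(K, (7*1+2) mod 24) = rotl(K, 9) = 0x632B5C
k_2 = rotl(K, (7*2+2) mod 24) = rotl(K, 16) = 0x95AE31
k_3 = rotl(K, (7*3+2) mod 24) = rotl(K, 23) = 0xD718CA
k_4 = rotl(K, (7*4+2) mod 24) = rotl(K, 6) = 0x8C656B
k_5 = rotl(K, (7*5+2) mod 24) = rotl(K, 13) = 0x32B5C6

0x32B5C6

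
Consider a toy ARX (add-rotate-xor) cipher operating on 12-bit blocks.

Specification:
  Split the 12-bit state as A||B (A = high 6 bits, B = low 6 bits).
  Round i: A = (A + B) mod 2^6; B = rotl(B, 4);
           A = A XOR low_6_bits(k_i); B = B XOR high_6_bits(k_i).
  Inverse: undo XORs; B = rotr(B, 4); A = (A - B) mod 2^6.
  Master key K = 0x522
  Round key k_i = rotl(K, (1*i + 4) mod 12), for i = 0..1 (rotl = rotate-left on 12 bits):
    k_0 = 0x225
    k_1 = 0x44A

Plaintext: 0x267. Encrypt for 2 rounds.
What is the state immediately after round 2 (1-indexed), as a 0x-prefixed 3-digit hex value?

s_0 = plaintext = 0x267
s_1 = Round(s_0, k_0) = 0x571
s_2 = Round(s_1, k_1) = 0x30D

0x30D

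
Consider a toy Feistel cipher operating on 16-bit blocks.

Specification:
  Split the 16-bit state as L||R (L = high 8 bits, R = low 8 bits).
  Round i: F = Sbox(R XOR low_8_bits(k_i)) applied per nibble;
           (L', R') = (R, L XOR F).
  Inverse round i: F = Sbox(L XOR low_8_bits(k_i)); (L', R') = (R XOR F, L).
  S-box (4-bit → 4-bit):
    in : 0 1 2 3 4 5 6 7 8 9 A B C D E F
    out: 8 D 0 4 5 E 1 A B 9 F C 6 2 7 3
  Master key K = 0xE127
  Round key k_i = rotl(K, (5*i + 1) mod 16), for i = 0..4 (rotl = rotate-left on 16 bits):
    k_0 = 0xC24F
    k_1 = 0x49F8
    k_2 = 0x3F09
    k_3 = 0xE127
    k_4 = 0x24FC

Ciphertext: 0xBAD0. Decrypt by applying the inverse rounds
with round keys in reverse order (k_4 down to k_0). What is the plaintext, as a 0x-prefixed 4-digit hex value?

0x5342

s_0 = ciphertext = 0xBAD0
s_1 = InvRound(s_0, k_4) = 0x81BA
s_2 = InvRound(s_1, k_3) = 0x4B81
s_3 = InvRound(s_2, k_2) = 0xD14B
s_4 = InvRound(s_3, k_1) = 0x42D1
s_5 = InvRound(s_4, k_0) = 0x5342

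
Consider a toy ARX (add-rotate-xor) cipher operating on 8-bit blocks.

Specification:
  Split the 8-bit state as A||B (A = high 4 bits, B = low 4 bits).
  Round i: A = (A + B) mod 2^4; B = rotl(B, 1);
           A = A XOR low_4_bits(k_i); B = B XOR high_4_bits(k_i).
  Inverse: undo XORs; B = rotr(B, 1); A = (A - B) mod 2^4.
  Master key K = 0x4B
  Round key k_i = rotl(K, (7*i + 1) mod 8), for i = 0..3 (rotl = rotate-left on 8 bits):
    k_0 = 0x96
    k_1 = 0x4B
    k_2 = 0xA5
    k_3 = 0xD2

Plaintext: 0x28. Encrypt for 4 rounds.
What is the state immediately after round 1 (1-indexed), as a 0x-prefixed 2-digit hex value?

0xC8

s_0 = plaintext = 0x28
s_1 = Round(s_0, k_0) = 0xC8
s_2 = Round(s_1, k_1) = 0xF5
s_3 = Round(s_2, k_2) = 0x10
s_4 = Round(s_3, k_3) = 0x3D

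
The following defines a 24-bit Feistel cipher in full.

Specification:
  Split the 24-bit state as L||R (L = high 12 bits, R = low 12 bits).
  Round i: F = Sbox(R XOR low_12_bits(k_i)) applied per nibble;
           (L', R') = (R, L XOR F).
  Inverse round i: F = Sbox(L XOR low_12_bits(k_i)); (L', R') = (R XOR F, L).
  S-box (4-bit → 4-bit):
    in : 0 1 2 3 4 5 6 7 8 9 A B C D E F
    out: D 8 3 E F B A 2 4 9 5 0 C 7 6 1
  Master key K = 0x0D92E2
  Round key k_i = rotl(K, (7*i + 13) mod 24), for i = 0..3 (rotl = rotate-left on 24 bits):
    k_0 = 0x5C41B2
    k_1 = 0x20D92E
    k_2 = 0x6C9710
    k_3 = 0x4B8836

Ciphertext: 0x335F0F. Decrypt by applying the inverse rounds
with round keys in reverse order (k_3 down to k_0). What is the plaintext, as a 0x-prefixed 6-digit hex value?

0x37A9AF

s_0 = ciphertext = 0x335F0F
s_1 = InvRound(s_0, k_3) = 0xFD1335
s_2 = InvRound(s_1, k_2) = 0x7FDFD1
s_3 = InvRound(s_2, k_1) = 0x9AF7FD
s_4 = InvRound(s_3, k_0) = 0x37A9AF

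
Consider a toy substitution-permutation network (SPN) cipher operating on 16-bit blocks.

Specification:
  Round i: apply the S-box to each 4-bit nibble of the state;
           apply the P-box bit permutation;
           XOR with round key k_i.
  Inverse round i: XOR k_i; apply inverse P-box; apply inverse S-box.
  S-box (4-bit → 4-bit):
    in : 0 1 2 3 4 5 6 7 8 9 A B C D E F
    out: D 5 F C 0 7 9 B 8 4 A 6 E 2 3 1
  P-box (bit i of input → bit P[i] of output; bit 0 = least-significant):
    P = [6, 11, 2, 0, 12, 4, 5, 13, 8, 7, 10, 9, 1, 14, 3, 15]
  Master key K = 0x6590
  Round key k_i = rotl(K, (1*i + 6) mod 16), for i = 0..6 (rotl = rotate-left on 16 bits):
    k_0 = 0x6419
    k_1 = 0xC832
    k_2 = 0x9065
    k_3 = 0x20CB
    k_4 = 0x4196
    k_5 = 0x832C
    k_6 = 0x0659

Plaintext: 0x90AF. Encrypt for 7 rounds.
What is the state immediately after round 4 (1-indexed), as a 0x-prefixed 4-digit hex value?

0xADFC

s_0 = plaintext = 0x90AF
s_1 = Round(s_0, k_0) = 0x4341
s_2 = Round(s_1, k_1) = 0xCE76
s_3 = Round(s_2, k_2) = 0x61BC
s_4 = Round(s_3, k_3) = 0xADFC
s_5 = Round(s_4, k_4) = 0x9913
s_6 = Round(s_5, k_5) = 0x9701
s_7 = Round(s_6, k_6) = 0x35B5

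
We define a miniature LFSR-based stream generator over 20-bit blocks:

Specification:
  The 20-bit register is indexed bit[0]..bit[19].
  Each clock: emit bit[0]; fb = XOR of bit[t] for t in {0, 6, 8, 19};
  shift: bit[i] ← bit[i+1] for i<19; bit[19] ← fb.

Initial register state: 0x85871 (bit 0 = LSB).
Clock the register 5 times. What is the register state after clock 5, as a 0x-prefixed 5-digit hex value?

reg_0 = 0x85871
clock 1: out=1, reg = 0xC2C38
clock 2: out=0, reg = 0xE161C
clock 3: out=0, reg = 0xF0B0E
clock 4: out=0, reg = 0x78587
clock 5: out=1, reg = 0x3C2C3

0x3C2C3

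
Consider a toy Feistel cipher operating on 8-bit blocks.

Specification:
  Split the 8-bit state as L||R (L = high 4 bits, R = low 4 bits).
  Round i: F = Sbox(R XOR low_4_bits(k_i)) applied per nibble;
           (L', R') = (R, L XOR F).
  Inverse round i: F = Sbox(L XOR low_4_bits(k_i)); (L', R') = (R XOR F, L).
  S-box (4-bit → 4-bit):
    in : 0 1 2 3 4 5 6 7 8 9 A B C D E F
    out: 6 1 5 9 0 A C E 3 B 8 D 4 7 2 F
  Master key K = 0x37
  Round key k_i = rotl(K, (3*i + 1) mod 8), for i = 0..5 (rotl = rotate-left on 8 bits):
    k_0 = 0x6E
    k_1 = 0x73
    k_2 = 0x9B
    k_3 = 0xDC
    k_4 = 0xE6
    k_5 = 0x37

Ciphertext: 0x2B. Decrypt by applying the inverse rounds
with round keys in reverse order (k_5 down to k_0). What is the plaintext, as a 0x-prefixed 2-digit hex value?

s_0 = ciphertext = 0x2B
s_1 = InvRound(s_0, k_5) = 0x12
s_2 = InvRound(s_1, k_4) = 0xC1
s_3 = InvRound(s_2, k_3) = 0x7C
s_4 = InvRound(s_3, k_2) = 0x87
s_5 = InvRound(s_4, k_1) = 0xA8
s_6 = InvRound(s_5, k_0) = 0x8A

0x8A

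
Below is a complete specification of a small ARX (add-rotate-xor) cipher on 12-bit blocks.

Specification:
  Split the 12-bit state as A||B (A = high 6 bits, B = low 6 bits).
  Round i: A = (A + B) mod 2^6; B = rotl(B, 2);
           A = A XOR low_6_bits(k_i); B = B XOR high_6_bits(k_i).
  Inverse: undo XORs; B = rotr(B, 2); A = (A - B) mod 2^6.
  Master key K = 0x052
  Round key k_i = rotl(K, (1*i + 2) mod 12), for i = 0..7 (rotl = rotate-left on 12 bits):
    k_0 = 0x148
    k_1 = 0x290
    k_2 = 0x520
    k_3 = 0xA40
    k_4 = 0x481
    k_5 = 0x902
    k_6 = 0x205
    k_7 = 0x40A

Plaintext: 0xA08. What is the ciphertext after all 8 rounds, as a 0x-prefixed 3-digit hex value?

0x8D4

s_0 = plaintext = 0xA08
s_1 = Round(s_0, k_0) = 0xE25
s_2 = Round(s_1, k_1) = 0x35C
s_3 = Round(s_2, k_2) = 0x265
s_4 = Round(s_3, k_3) = 0xBBF
s_5 = Round(s_4, k_4) = 0xB2D
s_6 = Round(s_5, k_5) = 0x6D2
s_7 = Round(s_6, k_6) = 0xA01
s_8 = Round(s_7, k_7) = 0x8D4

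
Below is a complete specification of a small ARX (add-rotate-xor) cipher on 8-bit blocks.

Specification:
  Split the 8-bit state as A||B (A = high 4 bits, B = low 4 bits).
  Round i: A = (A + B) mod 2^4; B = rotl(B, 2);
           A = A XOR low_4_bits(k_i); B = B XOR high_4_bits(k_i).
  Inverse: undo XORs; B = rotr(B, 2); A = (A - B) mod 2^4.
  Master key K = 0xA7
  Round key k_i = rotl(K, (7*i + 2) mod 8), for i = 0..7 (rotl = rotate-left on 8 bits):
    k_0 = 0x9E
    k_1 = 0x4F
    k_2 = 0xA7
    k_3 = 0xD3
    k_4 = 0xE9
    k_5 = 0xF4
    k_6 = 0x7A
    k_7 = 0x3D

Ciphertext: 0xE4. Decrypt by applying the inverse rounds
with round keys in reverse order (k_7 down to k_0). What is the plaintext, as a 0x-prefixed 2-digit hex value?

s_0 = ciphertext = 0xE4
s_1 = InvRound(s_0, k_7) = 0x6D
s_2 = InvRound(s_1, k_6) = 0x2A
s_3 = InvRound(s_2, k_5) = 0x15
s_4 = InvRound(s_3, k_4) = 0xAE
s_5 = InvRound(s_4, k_3) = 0xDC
s_6 = InvRound(s_5, k_2) = 0x19
s_7 = InvRound(s_6, k_1) = 0x77
s_8 = InvRound(s_7, k_0) = 0xEB

0xEB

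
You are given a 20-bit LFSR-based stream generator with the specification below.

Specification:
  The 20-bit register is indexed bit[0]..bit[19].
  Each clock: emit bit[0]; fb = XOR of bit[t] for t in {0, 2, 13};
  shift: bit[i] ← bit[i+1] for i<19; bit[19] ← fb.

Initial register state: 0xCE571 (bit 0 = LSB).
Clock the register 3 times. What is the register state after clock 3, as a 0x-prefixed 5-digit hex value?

0x59CAE

reg_0 = 0xCE571
clock 1: out=1, reg = 0x672B8
clock 2: out=0, reg = 0xB395C
clock 3: out=0, reg = 0x59CAE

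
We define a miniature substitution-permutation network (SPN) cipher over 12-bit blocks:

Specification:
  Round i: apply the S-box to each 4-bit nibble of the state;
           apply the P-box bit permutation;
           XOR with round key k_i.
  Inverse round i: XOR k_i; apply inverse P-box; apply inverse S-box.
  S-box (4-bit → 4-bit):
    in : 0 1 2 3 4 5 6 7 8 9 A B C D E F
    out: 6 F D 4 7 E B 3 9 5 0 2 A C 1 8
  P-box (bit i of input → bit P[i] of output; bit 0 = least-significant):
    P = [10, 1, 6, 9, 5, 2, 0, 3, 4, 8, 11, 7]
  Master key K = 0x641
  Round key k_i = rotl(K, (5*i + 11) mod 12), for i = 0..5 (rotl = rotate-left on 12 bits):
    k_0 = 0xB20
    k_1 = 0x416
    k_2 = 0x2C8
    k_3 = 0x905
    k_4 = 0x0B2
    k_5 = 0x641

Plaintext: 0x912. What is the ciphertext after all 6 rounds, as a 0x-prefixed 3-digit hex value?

0x87D

s_0 = plaintext = 0x912
s_1 = Round(s_0, k_0) = 0x55D
s_2 = Round(s_1, k_1) = 0xFDB
s_3 = Round(s_2, k_2) = 0x243
s_4 = Round(s_3, k_3) = 0x1F0
s_5 = Round(s_4, k_4) = 0x968
s_6 = Round(s_5, k_5) = 0x87D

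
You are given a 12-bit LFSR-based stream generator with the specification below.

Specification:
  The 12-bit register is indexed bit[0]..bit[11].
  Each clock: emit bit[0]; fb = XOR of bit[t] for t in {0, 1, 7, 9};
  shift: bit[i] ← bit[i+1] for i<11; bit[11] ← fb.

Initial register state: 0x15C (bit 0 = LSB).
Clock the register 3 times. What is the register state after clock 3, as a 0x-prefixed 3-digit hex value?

reg_0 = 0x15C
clock 1: out=0, reg = 0x0AE
clock 2: out=0, reg = 0x057
clock 3: out=1, reg = 0x02B

0x02B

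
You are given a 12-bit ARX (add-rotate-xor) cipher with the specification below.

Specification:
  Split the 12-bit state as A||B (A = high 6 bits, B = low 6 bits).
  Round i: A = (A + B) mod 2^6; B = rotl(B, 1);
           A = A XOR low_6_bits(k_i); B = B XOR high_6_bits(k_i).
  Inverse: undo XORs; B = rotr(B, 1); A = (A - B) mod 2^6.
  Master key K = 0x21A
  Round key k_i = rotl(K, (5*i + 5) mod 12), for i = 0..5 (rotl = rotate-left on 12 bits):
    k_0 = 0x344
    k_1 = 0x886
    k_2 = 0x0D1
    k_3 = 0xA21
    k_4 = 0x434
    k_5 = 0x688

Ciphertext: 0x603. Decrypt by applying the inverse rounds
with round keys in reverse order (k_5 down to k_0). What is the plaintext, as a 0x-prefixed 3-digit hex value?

0xCCD

s_0 = ciphertext = 0x603
s_1 = InvRound(s_0, k_5) = 0x92C
s_2 = InvRound(s_1, k_4) = 0xC9E
s_3 = InvRound(s_2, k_3) = 0xE1B
s_4 = InvRound(s_3, k_2) = 0x74C
s_5 = InvRound(s_4, k_1) = 0x117
s_6 = InvRound(s_5, k_0) = 0xCCD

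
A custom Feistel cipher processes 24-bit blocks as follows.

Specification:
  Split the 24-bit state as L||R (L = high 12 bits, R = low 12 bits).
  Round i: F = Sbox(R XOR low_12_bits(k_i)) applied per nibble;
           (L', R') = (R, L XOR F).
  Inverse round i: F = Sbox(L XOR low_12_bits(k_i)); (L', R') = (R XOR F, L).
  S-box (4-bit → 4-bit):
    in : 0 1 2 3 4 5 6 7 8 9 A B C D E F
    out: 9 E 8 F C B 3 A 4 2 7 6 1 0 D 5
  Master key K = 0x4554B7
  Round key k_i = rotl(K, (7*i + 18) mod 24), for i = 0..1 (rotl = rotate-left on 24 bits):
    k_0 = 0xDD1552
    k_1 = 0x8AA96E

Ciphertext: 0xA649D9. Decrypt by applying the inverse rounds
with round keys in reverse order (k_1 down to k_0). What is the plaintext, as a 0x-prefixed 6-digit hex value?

s_0 = ciphertext = 0xA649D9
s_1 = InvRound(s_0, k_1) = 0x64EA64
s_2 = InvRound(s_1, k_0) = 0x58564E

0x58564E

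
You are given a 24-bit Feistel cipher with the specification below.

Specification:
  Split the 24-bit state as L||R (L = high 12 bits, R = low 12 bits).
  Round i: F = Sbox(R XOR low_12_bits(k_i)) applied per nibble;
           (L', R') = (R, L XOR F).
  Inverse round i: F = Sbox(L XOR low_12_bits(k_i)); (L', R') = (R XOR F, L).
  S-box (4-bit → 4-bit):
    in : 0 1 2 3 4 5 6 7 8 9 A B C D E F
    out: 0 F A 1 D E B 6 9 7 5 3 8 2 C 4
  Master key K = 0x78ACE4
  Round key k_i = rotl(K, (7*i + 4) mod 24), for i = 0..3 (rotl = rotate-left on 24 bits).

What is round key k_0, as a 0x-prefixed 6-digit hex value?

0x8ACE47

K = 0x78ACE4
k_0 = rotl(K, (7*0+4) mod 24) = rotl(K, 4) = 0x8ACE47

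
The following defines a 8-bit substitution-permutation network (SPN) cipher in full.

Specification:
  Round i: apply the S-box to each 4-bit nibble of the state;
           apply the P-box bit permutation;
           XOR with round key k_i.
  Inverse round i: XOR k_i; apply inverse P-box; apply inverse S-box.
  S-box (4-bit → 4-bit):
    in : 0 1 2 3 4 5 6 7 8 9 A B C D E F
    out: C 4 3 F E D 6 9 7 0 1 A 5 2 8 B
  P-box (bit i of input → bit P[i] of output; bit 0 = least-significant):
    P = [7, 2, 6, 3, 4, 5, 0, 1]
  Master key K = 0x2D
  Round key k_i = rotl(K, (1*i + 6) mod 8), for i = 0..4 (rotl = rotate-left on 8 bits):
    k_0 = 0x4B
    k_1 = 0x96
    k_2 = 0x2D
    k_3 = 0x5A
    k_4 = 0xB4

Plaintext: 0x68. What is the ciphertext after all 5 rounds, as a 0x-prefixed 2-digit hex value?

0x3D

s_0 = plaintext = 0x68
s_1 = Round(s_0, k_0) = 0xAE
s_2 = Round(s_1, k_1) = 0x8E
s_3 = Round(s_2, k_2) = 0x14
s_4 = Round(s_3, k_3) = 0x17
s_5 = Round(s_4, k_4) = 0x3D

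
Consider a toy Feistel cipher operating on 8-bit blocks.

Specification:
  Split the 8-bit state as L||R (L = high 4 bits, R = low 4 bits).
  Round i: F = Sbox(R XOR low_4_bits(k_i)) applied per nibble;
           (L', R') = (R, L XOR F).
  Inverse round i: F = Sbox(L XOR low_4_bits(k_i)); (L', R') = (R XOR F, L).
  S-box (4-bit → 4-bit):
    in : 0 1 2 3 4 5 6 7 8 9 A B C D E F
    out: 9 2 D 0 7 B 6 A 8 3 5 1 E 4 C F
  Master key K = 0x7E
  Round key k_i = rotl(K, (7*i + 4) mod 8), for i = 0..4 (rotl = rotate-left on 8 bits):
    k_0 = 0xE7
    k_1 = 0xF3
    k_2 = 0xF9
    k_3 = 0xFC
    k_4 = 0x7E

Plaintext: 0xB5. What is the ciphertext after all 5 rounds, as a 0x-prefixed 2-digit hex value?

s_0 = plaintext = 0xB5
s_1 = Round(s_0, k_0) = 0x56
s_2 = Round(s_1, k_1) = 0x6E
s_3 = Round(s_2, k_2) = 0xEC
s_4 = Round(s_3, k_3) = 0xC7
s_5 = Round(s_4, k_4) = 0x7F

0x7F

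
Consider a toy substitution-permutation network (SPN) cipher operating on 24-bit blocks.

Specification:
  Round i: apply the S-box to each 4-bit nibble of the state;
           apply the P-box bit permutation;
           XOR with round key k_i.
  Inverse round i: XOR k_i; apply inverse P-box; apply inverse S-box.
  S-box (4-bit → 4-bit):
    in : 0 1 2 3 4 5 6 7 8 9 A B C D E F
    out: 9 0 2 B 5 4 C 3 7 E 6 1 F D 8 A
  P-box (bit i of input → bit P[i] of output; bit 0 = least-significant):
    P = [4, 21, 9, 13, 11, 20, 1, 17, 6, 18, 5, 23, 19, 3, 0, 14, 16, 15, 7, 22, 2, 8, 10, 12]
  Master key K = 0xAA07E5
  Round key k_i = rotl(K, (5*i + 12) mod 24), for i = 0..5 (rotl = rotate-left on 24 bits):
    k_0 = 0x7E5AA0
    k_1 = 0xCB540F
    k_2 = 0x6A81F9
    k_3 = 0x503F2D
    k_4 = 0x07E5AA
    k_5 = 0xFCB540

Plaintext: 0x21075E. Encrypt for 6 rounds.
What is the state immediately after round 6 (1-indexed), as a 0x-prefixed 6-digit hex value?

s_0 = plaintext = 0x21075E
s_1 = Round(s_0, k_0) = 0x723BE2
s_2 = Round(s_1, k_1) = 0xE19543
s_3 = Round(s_2, k_2) = 0x4AF9C2
s_4 = Round(s_3, k_3) = 0xE6F383
s_5 = Round(s_4, k_4) = 0xF39D70
s_6 = Round(s_5, k_5) = 0x2D4C39

0x2D4C39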